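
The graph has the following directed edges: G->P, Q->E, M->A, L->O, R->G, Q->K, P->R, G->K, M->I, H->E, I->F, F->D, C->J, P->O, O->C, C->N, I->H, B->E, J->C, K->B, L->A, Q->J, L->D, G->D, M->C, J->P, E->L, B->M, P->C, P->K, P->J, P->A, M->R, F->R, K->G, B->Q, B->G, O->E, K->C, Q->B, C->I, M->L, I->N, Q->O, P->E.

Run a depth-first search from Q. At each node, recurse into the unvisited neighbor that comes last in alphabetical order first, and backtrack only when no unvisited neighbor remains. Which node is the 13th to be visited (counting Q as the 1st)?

K

Visit Q
Q → O
O → E
E → L
L → D
L → A
O → C
C → N
C → J
J → P
P → R
R → G
G → K
K → B
B → M
M → I
I → H
I → F

Visit order: Q, O, E, L, D, A, C, N, J, P, R, G, K, B, M, I, H, F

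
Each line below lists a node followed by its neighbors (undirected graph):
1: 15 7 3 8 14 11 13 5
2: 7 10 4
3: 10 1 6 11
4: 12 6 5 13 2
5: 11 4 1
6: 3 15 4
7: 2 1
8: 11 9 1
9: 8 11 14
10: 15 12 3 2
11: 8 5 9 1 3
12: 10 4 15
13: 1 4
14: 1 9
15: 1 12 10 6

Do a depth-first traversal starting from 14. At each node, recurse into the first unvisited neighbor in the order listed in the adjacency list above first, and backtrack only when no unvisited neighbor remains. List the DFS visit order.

14 → 1 → 15 → 12 → 10 → 3 → 6 → 4 → 5 → 11 → 8 → 9 → 13 → 2 → 7

Visit 14
14 → 1
1 → 15
15 → 12
12 → 10
10 → 3
3 → 6
6 → 4
4 → 5
5 → 11
11 → 8
8 → 9
4 → 13
4 → 2
2 → 7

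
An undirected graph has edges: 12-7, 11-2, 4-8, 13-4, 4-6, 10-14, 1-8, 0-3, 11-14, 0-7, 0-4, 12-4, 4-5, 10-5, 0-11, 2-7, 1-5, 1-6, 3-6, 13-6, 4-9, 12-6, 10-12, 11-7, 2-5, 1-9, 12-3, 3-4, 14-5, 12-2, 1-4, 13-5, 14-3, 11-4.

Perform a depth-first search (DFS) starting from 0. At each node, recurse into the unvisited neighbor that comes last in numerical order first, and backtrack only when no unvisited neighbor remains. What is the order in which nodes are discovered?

Visit 0
0 → 11
11 → 14
14 → 10
10 → 12
12 → 7
7 → 2
2 → 5
5 → 13
13 → 6
6 → 4
4 → 9
9 → 1
1 → 8
4 → 3

0 → 11 → 14 → 10 → 12 → 7 → 2 → 5 → 13 → 6 → 4 → 9 → 1 → 8 → 3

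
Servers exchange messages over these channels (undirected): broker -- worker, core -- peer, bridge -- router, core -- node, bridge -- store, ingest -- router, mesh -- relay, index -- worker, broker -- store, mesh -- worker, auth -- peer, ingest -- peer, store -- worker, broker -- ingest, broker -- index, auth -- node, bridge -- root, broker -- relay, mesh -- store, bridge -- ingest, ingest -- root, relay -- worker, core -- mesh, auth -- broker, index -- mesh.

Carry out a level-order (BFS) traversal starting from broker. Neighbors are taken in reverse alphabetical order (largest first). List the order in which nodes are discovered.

broker, worker, store, relay, ingest, index, auth, mesh, bridge, router, root, peer, node, core

Visit broker; enqueue worker, store, relay, ingest, index, auth → queue [worker, store, relay, ingest, index, auth]
Visit worker; enqueue mesh → queue [store, relay, ingest, index, auth, mesh]
Visit store; enqueue bridge → queue [relay, ingest, index, auth, mesh, bridge]
Visit relay → queue [ingest, index, auth, mesh, bridge]
Visit ingest; enqueue router, root, peer → queue [index, auth, mesh, bridge, router, root, peer]
Visit index → queue [auth, mesh, bridge, router, root, peer]
Visit auth; enqueue node → queue [mesh, bridge, router, root, peer, node]
Visit mesh; enqueue core → queue [bridge, router, root, peer, node, core]
Visit bridge → queue [router, root, peer, node, core]
Visit router → queue [root, peer, node, core]
Visit root → queue [peer, node, core]
Visit peer → queue [node, core]
Visit node → queue [core]
Visit core → queue []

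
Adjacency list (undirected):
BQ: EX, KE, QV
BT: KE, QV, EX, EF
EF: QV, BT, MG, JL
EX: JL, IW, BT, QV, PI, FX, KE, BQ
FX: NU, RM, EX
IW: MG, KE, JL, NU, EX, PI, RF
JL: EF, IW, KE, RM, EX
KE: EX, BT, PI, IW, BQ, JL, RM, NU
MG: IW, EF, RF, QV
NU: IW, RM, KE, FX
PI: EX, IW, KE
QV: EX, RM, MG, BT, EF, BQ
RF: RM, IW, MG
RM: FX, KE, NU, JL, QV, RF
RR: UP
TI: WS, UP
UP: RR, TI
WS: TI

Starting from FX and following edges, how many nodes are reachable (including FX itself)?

14

BFS from FX visits: FX, RM, NU, EX, RF, QV, KE, JL, IW, PI, BT, BQ, MG, EF
Reachable nodes: 14 of 18 total.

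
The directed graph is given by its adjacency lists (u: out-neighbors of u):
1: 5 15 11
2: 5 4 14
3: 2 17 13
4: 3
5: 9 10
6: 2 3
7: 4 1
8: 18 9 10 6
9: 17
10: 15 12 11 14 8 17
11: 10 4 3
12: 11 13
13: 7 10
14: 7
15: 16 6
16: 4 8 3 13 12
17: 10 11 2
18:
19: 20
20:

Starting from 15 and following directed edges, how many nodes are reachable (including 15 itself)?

BFS from 15 visits: 15, 16, 6, 4, 8, 3, 13, 12, 2, 18, 9, 10, 17, 7, 11, 5, 14, 1
Reachable nodes: 18 of 20 total.

18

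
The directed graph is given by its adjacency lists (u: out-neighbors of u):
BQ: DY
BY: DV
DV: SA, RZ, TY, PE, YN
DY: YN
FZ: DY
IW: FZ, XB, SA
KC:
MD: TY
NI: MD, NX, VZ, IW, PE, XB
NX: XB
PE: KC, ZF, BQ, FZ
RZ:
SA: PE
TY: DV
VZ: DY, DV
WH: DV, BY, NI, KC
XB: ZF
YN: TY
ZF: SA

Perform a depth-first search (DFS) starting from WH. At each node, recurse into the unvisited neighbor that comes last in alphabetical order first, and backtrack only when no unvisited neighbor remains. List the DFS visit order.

Visit WH
WH → NI
NI → XB
XB → ZF
ZF → SA
SA → PE
PE → KC
PE → FZ
FZ → DY
DY → YN
YN → TY
TY → DV
DV → RZ
PE → BQ
NI → VZ
NI → NX
NI → MD
NI → IW
WH → BY

WH NI XB ZF SA PE KC FZ DY YN TY DV RZ BQ VZ NX MD IW BY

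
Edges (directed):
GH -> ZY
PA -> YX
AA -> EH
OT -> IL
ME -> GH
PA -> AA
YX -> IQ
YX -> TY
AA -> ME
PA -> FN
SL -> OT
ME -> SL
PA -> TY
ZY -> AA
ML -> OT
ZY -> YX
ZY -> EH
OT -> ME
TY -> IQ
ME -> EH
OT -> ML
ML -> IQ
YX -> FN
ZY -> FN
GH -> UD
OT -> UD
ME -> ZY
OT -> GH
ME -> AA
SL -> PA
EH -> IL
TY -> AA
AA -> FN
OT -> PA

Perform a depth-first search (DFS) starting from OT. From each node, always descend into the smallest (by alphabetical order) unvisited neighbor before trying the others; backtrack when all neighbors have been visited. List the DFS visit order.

Visit OT
OT → GH
GH → UD
GH → ZY
ZY → AA
AA → EH
EH → IL
AA → FN
AA → ME
ME → SL
SL → PA
PA → TY
TY → IQ
PA → YX
OT → ML

OT GH UD ZY AA EH IL FN ME SL PA TY IQ YX ML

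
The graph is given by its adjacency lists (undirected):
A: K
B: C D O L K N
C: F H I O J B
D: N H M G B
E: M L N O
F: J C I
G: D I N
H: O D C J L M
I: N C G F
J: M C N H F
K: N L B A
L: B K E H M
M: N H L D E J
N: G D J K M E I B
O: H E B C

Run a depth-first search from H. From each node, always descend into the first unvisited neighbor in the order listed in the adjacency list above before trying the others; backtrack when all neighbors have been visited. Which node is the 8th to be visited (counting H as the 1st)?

B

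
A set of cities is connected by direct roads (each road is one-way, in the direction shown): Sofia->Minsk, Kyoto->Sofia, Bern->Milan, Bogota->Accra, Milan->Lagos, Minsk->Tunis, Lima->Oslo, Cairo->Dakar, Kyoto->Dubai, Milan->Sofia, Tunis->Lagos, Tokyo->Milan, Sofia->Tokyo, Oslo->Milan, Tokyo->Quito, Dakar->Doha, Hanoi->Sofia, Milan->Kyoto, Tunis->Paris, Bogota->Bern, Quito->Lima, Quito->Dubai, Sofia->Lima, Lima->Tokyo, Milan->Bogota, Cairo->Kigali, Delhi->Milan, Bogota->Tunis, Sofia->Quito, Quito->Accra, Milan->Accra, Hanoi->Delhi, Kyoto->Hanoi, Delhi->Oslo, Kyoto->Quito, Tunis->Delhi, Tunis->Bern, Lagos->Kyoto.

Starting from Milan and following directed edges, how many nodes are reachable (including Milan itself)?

BFS from Milan visits: Milan, Sofia, Lagos, Kyoto, Bogota, Accra, Tokyo, Quito, Minsk, Lima, Hanoi, Dubai, Tunis, Bern, Oslo, Delhi, Paris
Reachable nodes: 17 of 21 total.

17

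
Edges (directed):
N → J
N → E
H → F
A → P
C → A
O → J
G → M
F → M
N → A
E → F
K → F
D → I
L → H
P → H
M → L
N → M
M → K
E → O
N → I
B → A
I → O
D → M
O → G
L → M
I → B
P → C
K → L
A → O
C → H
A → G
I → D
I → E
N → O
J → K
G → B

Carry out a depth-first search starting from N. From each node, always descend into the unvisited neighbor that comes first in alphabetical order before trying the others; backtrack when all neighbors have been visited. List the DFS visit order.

Visit N
N → A
A → G
G → B
G → M
M → K
K → F
K → L
L → H
A → O
O → J
A → P
P → C
N → E
N → I
I → D

N A G B M K F L H O J P C E I D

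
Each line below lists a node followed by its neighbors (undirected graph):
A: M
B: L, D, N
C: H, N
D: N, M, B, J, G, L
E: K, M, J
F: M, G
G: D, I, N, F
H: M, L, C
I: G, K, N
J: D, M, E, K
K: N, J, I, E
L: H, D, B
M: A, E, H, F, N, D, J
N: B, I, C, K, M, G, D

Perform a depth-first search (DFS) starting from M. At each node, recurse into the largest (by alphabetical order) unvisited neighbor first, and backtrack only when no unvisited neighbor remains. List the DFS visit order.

M, N, K, J, E, D, L, H, C, B, G, I, F, A

Visit M
M → N
N → K
K → J
J → E
J → D
D → L
L → H
H → C
L → B
D → G
G → I
G → F
M → A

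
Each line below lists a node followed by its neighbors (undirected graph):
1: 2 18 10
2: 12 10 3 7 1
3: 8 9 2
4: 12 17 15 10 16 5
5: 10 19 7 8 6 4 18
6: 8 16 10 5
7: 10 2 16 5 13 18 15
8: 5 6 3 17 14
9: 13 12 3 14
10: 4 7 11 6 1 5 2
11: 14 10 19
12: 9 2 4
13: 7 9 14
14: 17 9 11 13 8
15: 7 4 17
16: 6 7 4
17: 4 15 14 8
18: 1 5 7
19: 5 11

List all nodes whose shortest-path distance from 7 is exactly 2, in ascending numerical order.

Level 0: 7
Level 1: 2, 5, 10, 13, 15, 16, 18
Level 2: 1, 3, 4, 6, 8, 9, 11, 12, 14, 17, 19

1, 3, 4, 6, 8, 9, 11, 12, 14, 17, 19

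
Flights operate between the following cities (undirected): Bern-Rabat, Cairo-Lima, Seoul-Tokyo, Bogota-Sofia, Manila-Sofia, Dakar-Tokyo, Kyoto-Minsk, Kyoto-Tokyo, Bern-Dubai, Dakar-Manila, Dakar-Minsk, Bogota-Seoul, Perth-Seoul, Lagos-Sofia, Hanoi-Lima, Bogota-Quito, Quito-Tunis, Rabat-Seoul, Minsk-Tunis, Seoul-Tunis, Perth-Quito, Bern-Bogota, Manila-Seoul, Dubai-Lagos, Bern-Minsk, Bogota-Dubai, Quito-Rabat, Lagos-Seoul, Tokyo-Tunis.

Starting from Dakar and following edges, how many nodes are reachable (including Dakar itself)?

BFS from Dakar visits: Dakar, Manila, Minsk, Tokyo, Seoul, Sofia, Bern, Kyoto, Tunis, Bogota, Lagos, Perth, Rabat, Dubai, Quito
Reachable nodes: 15 of 18 total.

15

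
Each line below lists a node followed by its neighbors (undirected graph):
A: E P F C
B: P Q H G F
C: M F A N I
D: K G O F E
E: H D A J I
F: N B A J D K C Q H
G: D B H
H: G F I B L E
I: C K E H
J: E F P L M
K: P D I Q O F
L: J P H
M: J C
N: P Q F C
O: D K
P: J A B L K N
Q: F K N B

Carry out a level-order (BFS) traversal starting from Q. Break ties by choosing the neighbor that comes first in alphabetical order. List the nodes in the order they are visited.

Q, B, F, K, N, G, H, P, A, C, D, J, I, O, E, L, M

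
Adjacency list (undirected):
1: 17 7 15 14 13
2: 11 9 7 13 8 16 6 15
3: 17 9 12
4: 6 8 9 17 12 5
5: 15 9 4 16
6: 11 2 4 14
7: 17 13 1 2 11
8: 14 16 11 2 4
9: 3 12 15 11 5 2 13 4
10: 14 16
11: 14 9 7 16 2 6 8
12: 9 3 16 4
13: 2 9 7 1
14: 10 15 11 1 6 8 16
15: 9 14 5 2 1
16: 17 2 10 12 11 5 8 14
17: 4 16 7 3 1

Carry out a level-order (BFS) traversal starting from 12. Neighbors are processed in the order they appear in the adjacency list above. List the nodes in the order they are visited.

Visit 12; enqueue 9, 3, 16, 4 → queue [9, 3, 16, 4]
Visit 9; enqueue 15, 11, 5, 2, 13 → queue [3, 16, 4, 15, 11, 5, 2, 13]
Visit 3; enqueue 17 → queue [16, 4, 15, 11, 5, 2, 13, 17]
Visit 16; enqueue 10, 8, 14 → queue [4, 15, 11, 5, 2, 13, 17, 10, 8, 14]
Visit 4; enqueue 6 → queue [15, 11, 5, 2, 13, 17, 10, 8, 14, 6]
Visit 15; enqueue 1 → queue [11, 5, 2, 13, 17, 10, 8, 14, 6, 1]
Visit 11; enqueue 7 → queue [5, 2, 13, 17, 10, 8, 14, 6, 1, 7]
Visit 5 → queue [2, 13, 17, 10, 8, 14, 6, 1, 7]
Visit 2 → queue [13, 17, 10, 8, 14, 6, 1, 7]
Visit 13 → queue [17, 10, 8, 14, 6, 1, 7]
Visit 17 → queue [10, 8, 14, 6, 1, 7]
Visit 10 → queue [8, 14, 6, 1, 7]
Visit 8 → queue [14, 6, 1, 7]
Visit 14 → queue [6, 1, 7]
Visit 6 → queue [1, 7]
Visit 1 → queue [7]
Visit 7 → queue []

12, 9, 3, 16, 4, 15, 11, 5, 2, 13, 17, 10, 8, 14, 6, 1, 7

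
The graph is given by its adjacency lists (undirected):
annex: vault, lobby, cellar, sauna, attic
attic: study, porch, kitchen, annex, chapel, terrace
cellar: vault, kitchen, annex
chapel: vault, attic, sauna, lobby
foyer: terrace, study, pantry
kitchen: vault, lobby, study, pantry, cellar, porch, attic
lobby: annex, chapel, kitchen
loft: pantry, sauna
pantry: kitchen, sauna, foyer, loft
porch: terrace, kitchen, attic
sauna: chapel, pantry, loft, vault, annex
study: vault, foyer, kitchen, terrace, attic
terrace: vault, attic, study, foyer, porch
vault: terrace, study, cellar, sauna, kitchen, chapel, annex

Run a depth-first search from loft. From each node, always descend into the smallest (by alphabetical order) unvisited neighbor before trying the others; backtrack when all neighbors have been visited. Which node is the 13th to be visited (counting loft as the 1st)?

terrace

Visit loft
loft → pantry
pantry → foyer
foyer → study
study → attic
attic → annex
annex → cellar
cellar → kitchen
kitchen → lobby
lobby → chapel
chapel → sauna
sauna → vault
vault → terrace
terrace → porch

Visit order: loft, pantry, foyer, study, attic, annex, cellar, kitchen, lobby, chapel, sauna, vault, terrace, porch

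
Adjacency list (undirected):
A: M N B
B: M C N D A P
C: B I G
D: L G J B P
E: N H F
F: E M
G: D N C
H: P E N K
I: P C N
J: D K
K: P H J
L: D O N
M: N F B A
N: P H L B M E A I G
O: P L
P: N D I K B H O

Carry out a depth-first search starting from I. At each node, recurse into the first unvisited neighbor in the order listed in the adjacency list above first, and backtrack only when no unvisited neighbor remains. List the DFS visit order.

Visit I
I → P
P → N
N → H
H → E
E → F
F → M
M → B
B → C
C → G
G → D
D → L
L → O
D → J
J → K
B → A

I → P → N → H → E → F → M → B → C → G → D → L → O → J → K → A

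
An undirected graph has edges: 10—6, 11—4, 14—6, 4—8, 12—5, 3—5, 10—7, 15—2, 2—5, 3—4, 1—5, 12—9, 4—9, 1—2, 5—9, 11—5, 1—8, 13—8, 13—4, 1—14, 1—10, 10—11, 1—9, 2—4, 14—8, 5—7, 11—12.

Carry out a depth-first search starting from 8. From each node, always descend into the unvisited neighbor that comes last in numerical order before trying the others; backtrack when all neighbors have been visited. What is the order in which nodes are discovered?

Visit 8
8 → 14
14 → 6
6 → 10
10 → 11
11 → 12
12 → 9
9 → 5
5 → 7
5 → 3
3 → 4
4 → 13
4 → 2
2 → 15
2 → 1

8, 14, 6, 10, 11, 12, 9, 5, 7, 3, 4, 13, 2, 15, 1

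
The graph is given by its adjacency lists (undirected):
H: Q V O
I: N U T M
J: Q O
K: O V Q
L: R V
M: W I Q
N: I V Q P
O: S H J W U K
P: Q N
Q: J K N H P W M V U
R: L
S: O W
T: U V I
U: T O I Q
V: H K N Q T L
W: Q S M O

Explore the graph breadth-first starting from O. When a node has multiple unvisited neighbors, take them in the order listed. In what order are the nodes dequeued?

Visit O; enqueue S, H, J, W, U, K → queue [S, H, J, W, U, K]
Visit S → queue [H, J, W, U, K]
Visit H; enqueue Q, V → queue [J, W, U, K, Q, V]
Visit J → queue [W, U, K, Q, V]
Visit W; enqueue M → queue [U, K, Q, V, M]
Visit U; enqueue T, I → queue [K, Q, V, M, T, I]
Visit K → queue [Q, V, M, T, I]
Visit Q; enqueue N, P → queue [V, M, T, I, N, P]
Visit V; enqueue L → queue [M, T, I, N, P, L]
Visit M → queue [T, I, N, P, L]
Visit T → queue [I, N, P, L]
Visit I → queue [N, P, L]
Visit N → queue [P, L]
Visit P → queue [L]
Visit L; enqueue R → queue [R]
Visit R → queue []

O, S, H, J, W, U, K, Q, V, M, T, I, N, P, L, R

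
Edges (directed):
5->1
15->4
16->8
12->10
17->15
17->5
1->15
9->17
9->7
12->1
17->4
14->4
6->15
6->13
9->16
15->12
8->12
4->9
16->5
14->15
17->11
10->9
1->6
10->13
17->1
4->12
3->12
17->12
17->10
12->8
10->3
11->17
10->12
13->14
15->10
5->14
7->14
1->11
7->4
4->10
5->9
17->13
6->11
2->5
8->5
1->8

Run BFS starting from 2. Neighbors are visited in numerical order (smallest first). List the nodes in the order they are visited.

Visit 2; enqueue 5 → queue [5]
Visit 5; enqueue 1, 9, 14 → queue [1, 9, 14]
Visit 1; enqueue 6, 8, 11, 15 → queue [9, 14, 6, 8, 11, 15]
Visit 9; enqueue 7, 16, 17 → queue [14, 6, 8, 11, 15, 7, 16, 17]
Visit 14; enqueue 4 → queue [6, 8, 11, 15, 7, 16, 17, 4]
Visit 6; enqueue 13 → queue [8, 11, 15, 7, 16, 17, 4, 13]
Visit 8; enqueue 12 → queue [11, 15, 7, 16, 17, 4, 13, 12]
Visit 11 → queue [15, 7, 16, 17, 4, 13, 12]
Visit 15; enqueue 10 → queue [7, 16, 17, 4, 13, 12, 10]
Visit 7 → queue [16, 17, 4, 13, 12, 10]
Visit 16 → queue [17, 4, 13, 12, 10]
Visit 17 → queue [4, 13, 12, 10]
Visit 4 → queue [13, 12, 10]
Visit 13 → queue [12, 10]
Visit 12 → queue [10]
Visit 10; enqueue 3 → queue [3]
Visit 3 → queue []

2, 5, 1, 9, 14, 6, 8, 11, 15, 7, 16, 17, 4, 13, 12, 10, 3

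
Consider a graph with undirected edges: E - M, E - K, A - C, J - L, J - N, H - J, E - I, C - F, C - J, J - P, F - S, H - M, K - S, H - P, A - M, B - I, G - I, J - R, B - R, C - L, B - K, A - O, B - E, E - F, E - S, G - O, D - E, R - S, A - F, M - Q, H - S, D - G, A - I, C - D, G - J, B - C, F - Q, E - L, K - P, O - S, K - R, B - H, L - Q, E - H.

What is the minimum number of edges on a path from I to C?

2

Level 0: I
Level 1: A, B, E, G
Level 2: C, D, F, H, J, K, L, M, O, R, S
Level 3: N, P, Q
C first appears at level 2.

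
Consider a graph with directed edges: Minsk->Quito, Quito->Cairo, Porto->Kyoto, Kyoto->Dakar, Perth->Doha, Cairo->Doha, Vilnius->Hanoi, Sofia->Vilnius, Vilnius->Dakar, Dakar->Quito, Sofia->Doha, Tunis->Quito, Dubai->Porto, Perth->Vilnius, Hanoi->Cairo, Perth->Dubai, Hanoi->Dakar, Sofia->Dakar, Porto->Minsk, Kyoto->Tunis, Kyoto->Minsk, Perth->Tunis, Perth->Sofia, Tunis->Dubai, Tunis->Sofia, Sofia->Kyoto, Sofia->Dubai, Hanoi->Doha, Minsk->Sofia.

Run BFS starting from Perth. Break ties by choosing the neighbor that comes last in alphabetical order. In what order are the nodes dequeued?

Perth, Vilnius, Tunis, Sofia, Dubai, Doha, Hanoi, Dakar, Quito, Kyoto, Porto, Cairo, Minsk

Visit Perth; enqueue Vilnius, Tunis, Sofia, Dubai, Doha → queue [Vilnius, Tunis, Sofia, Dubai, Doha]
Visit Vilnius; enqueue Hanoi, Dakar → queue [Tunis, Sofia, Dubai, Doha, Hanoi, Dakar]
Visit Tunis; enqueue Quito → queue [Sofia, Dubai, Doha, Hanoi, Dakar, Quito]
Visit Sofia; enqueue Kyoto → queue [Dubai, Doha, Hanoi, Dakar, Quito, Kyoto]
Visit Dubai; enqueue Porto → queue [Doha, Hanoi, Dakar, Quito, Kyoto, Porto]
Visit Doha → queue [Hanoi, Dakar, Quito, Kyoto, Porto]
Visit Hanoi; enqueue Cairo → queue [Dakar, Quito, Kyoto, Porto, Cairo]
Visit Dakar → queue [Quito, Kyoto, Porto, Cairo]
Visit Quito → queue [Kyoto, Porto, Cairo]
Visit Kyoto; enqueue Minsk → queue [Porto, Cairo, Minsk]
Visit Porto → queue [Cairo, Minsk]
Visit Cairo → queue [Minsk]
Visit Minsk → queue []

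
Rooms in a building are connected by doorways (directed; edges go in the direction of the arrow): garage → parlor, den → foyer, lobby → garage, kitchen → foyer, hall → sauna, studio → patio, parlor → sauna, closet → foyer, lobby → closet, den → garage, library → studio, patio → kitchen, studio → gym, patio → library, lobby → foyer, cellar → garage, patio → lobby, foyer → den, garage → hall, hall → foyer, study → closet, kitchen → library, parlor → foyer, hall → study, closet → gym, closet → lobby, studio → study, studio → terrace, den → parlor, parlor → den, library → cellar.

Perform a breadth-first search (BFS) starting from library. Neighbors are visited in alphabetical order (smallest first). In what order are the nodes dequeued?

library, cellar, studio, garage, gym, patio, study, terrace, hall, parlor, kitchen, lobby, closet, foyer, sauna, den

Visit library; enqueue cellar, studio → queue [cellar, studio]
Visit cellar; enqueue garage → queue [studio, garage]
Visit studio; enqueue gym, patio, study, terrace → queue [garage, gym, patio, study, terrace]
Visit garage; enqueue hall, parlor → queue [gym, patio, study, terrace, hall, parlor]
Visit gym → queue [patio, study, terrace, hall, parlor]
Visit patio; enqueue kitchen, lobby → queue [study, terrace, hall, parlor, kitchen, lobby]
Visit study; enqueue closet → queue [terrace, hall, parlor, kitchen, lobby, closet]
Visit terrace → queue [hall, parlor, kitchen, lobby, closet]
Visit hall; enqueue foyer, sauna → queue [parlor, kitchen, lobby, closet, foyer, sauna]
Visit parlor; enqueue den → queue [kitchen, lobby, closet, foyer, sauna, den]
Visit kitchen → queue [lobby, closet, foyer, sauna, den]
Visit lobby → queue [closet, foyer, sauna, den]
Visit closet → queue [foyer, sauna, den]
Visit foyer → queue [sauna, den]
Visit sauna → queue [den]
Visit den → queue []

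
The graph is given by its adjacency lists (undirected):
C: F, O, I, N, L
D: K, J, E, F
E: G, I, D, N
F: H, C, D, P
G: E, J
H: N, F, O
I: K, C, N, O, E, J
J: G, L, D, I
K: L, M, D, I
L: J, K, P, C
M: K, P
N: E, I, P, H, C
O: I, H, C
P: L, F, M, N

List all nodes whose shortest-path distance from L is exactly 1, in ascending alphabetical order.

Level 0: L
Level 1: C, J, K, P
Level 2: D, F, G, I, M, N, O
Level 3: E, H

C, J, K, P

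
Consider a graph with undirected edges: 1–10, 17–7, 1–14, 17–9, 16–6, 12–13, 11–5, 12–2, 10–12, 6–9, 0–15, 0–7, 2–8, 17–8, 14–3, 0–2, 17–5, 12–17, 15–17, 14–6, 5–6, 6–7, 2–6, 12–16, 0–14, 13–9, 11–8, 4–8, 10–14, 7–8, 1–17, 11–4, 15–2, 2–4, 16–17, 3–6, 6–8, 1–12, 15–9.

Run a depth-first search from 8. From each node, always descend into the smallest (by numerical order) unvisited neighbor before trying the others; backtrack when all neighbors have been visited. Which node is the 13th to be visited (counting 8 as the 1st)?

15

Visit 8
8 → 2
2 → 0
0 → 7
7 → 6
6 → 3
3 → 14
14 → 1
1 → 10
10 → 12
12 → 13
13 → 9
9 → 15
15 → 17
17 → 5
5 → 11
11 → 4
17 → 16

Visit order: 8, 2, 0, 7, 6, 3, 14, 1, 10, 12, 13, 9, 15, 17, 5, 11, 4, 16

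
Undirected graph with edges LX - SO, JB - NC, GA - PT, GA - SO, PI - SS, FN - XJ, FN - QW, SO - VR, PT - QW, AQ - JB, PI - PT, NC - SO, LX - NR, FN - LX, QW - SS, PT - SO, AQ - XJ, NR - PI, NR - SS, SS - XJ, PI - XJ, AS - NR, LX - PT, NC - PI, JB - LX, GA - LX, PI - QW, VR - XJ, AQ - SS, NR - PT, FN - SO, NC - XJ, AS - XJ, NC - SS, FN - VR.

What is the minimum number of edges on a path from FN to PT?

2

Level 0: FN
Level 1: LX, QW, SO, VR, XJ
Level 2: AQ, AS, GA, JB, NC, NR, PI, PT, SS
PT first appears at level 2.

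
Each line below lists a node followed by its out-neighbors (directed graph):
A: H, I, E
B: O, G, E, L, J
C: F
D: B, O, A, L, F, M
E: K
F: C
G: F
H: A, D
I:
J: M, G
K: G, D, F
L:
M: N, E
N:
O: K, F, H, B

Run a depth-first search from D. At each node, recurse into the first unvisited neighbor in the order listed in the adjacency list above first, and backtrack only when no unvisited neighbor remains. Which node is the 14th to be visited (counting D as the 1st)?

M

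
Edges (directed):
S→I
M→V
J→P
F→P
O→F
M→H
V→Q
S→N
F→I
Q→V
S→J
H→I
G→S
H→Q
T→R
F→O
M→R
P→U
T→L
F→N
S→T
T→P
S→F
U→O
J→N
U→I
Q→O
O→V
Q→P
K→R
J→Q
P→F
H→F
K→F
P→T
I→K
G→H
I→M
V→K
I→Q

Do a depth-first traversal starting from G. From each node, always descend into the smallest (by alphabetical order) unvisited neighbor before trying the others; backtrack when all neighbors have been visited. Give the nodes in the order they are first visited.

Visit G
G → H
H → F
F → I
I → K
K → R
I → M
M → V
V → Q
Q → O
Q → P
P → T
T → L
P → U
F → N
G → S
S → J

G -> H -> F -> I -> K -> R -> M -> V -> Q -> O -> P -> T -> L -> U -> N -> S -> J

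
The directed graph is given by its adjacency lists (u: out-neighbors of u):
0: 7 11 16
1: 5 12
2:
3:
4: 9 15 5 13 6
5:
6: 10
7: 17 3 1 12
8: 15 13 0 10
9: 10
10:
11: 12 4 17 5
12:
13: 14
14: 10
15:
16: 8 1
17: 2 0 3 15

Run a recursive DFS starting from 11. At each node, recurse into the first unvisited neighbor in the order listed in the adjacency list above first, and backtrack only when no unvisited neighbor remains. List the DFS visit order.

Visit 11
11 → 12
11 → 4
4 → 9
9 → 10
4 → 15
4 → 5
4 → 13
13 → 14
4 → 6
11 → 17
17 → 2
17 → 0
0 → 7
7 → 3
7 → 1
0 → 16
16 → 8

11 → 12 → 4 → 9 → 10 → 15 → 5 → 13 → 14 → 6 → 17 → 2 → 0 → 7 → 3 → 1 → 16 → 8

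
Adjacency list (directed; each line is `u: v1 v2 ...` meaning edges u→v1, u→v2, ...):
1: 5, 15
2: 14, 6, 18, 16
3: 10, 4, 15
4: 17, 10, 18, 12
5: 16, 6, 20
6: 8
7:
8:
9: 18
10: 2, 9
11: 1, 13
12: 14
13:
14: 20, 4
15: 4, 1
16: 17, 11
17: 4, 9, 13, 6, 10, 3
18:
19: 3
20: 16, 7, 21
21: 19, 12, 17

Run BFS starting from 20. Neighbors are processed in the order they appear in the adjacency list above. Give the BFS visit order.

Visit 20; enqueue 16, 7, 21 → queue [16, 7, 21]
Visit 16; enqueue 17, 11 → queue [7, 21, 17, 11]
Visit 7 → queue [21, 17, 11]
Visit 21; enqueue 19, 12 → queue [17, 11, 19, 12]
Visit 17; enqueue 4, 9, 13, 6, 10, 3 → queue [11, 19, 12, 4, 9, 13, 6, 10, 3]
Visit 11; enqueue 1 → queue [19, 12, 4, 9, 13, 6, 10, 3, 1]
Visit 19 → queue [12, 4, 9, 13, 6, 10, 3, 1]
Visit 12; enqueue 14 → queue [4, 9, 13, 6, 10, 3, 1, 14]
Visit 4; enqueue 18 → queue [9, 13, 6, 10, 3, 1, 14, 18]
Visit 9 → queue [13, 6, 10, 3, 1, 14, 18]
Visit 13 → queue [6, 10, 3, 1, 14, 18]
Visit 6; enqueue 8 → queue [10, 3, 1, 14, 18, 8]
Visit 10; enqueue 2 → queue [3, 1, 14, 18, 8, 2]
Visit 3; enqueue 15 → queue [1, 14, 18, 8, 2, 15]
Visit 1; enqueue 5 → queue [14, 18, 8, 2, 15, 5]
Visit 14 → queue [18, 8, 2, 15, 5]
Visit 18 → queue [8, 2, 15, 5]
Visit 8 → queue [2, 15, 5]
Visit 2 → queue [15, 5]
Visit 15 → queue [5]
Visit 5 → queue []

20, 16, 7, 21, 17, 11, 19, 12, 4, 9, 13, 6, 10, 3, 1, 14, 18, 8, 2, 15, 5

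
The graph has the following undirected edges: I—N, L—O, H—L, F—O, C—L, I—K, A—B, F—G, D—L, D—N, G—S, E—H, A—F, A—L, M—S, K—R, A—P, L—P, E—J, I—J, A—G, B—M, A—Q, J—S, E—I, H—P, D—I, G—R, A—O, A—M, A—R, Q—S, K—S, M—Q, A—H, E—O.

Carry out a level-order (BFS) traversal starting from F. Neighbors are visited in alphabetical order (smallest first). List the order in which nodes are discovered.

Visit F; enqueue A, G, O → queue [A, G, O]
Visit A; enqueue B, H, L, M, P, Q, R → queue [G, O, B, H, L, M, P, Q, R]
Visit G; enqueue S → queue [O, B, H, L, M, P, Q, R, S]
Visit O; enqueue E → queue [B, H, L, M, P, Q, R, S, E]
Visit B → queue [H, L, M, P, Q, R, S, E]
Visit H → queue [L, M, P, Q, R, S, E]
Visit L; enqueue C, D → queue [M, P, Q, R, S, E, C, D]
Visit M → queue [P, Q, R, S, E, C, D]
Visit P → queue [Q, R, S, E, C, D]
Visit Q → queue [R, S, E, C, D]
Visit R; enqueue K → queue [S, E, C, D, K]
Visit S; enqueue J → queue [E, C, D, K, J]
Visit E; enqueue I → queue [C, D, K, J, I]
Visit C → queue [D, K, J, I]
Visit D; enqueue N → queue [K, J, I, N]
Visit K → queue [J, I, N]
Visit J → queue [I, N]
Visit I → queue [N]
Visit N → queue []

F A G O B H L M P Q R S E C D K J I N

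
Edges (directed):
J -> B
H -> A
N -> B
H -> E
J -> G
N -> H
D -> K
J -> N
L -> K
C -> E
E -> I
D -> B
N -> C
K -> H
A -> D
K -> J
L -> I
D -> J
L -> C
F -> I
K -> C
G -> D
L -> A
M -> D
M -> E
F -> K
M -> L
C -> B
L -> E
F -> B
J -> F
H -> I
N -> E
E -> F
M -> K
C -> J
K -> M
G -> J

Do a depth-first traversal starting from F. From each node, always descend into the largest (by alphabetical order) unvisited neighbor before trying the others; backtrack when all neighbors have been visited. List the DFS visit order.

Visit F
F → K
K → M
M → L
L → I
L → E
L → C
C → J
J → N
N → H
H → A
A → D
D → B
J → G

F, K, M, L, I, E, C, J, N, H, A, D, B, G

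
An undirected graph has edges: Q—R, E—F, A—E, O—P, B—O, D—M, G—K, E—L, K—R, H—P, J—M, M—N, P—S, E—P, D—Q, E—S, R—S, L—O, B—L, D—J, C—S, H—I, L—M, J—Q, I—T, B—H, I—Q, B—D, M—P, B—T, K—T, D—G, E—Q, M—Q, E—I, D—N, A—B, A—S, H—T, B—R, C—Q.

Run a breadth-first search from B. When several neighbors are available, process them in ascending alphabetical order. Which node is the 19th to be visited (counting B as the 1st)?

F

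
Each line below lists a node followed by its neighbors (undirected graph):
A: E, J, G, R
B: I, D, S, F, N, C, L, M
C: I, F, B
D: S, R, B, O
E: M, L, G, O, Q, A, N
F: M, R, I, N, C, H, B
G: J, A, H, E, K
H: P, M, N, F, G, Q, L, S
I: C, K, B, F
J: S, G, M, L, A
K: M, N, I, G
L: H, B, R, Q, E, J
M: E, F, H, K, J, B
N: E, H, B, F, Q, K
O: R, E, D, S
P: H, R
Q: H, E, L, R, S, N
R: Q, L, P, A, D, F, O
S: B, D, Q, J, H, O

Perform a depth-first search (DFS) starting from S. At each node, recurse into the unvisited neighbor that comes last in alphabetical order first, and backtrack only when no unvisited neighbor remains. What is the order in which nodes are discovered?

S → Q → R → P → H → N → K → M → J → L → E → O → D → B → I → F → C → G → A

Visit S
S → Q
Q → R
R → P
P → H
H → N
N → K
K → M
M → J
J → L
L → E
E → O
O → D
D → B
B → I
I → F
F → C
E → G
G → A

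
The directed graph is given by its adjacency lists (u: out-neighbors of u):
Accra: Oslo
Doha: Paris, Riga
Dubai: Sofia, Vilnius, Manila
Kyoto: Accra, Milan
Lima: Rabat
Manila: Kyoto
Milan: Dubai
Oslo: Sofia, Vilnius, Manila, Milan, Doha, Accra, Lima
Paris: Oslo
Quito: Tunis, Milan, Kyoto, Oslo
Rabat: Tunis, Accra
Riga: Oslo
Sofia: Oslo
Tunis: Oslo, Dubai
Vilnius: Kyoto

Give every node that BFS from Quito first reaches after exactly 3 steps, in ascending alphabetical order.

Paris, Rabat, Riga

Level 0: Quito
Level 1: Kyoto, Milan, Oslo, Tunis
Level 2: Accra, Doha, Dubai, Lima, Manila, Sofia, Vilnius
Level 3: Paris, Rabat, Riga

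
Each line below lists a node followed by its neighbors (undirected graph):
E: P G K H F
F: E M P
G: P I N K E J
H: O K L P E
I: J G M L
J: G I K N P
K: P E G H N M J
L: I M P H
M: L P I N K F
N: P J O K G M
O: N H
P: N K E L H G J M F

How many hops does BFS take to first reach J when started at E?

Level 0: E
Level 1: F, G, H, K, P
Level 2: I, J, L, M, N, O
J first appears at level 2.

2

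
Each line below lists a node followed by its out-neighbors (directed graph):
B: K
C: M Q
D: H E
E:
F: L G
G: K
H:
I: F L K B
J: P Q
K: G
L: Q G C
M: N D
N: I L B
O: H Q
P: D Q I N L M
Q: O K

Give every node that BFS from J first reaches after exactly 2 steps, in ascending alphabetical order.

D, I, K, L, M, N, O

Level 0: J
Level 1: P, Q
Level 2: D, I, K, L, M, N, O
Level 3: B, C, E, F, G, H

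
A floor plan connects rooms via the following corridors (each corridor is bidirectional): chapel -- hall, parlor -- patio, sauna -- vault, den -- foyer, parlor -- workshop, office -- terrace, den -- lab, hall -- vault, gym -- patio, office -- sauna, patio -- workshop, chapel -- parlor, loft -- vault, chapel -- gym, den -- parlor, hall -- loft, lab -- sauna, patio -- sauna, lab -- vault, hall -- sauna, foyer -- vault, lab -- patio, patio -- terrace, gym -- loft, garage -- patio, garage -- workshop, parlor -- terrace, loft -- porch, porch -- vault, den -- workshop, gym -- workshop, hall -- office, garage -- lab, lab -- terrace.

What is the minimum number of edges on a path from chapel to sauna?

2

Level 0: chapel
Level 1: gym, hall, parlor
Level 2: den, loft, office, patio, sauna, terrace, vault, workshop
Level 3: foyer, garage, lab, porch
sauna first appears at level 2.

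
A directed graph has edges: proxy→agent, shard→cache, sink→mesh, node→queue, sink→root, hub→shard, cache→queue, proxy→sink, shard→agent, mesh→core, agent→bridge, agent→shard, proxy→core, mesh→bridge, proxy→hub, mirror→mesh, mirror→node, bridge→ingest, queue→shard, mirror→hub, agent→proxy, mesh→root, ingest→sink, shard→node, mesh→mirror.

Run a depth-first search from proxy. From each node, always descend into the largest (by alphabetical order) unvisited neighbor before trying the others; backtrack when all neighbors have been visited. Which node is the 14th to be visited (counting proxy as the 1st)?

Visit proxy
proxy → sink
sink → root
sink → mesh
mesh → mirror
mirror → node
node → queue
queue → shard
shard → cache
shard → agent
agent → bridge
bridge → ingest
mirror → hub
mesh → core

Visit order: proxy, sink, root, mesh, mirror, node, queue, shard, cache, agent, bridge, ingest, hub, core

core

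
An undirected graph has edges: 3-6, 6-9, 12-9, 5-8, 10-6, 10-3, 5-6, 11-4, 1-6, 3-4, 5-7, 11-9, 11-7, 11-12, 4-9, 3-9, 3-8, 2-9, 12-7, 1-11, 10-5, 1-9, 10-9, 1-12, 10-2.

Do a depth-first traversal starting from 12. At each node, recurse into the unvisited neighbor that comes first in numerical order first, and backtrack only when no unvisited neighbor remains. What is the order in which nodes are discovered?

Visit 12
12 → 1
1 → 6
6 → 3
3 → 4
4 → 9
9 → 2
2 → 10
10 → 5
5 → 7
7 → 11
5 → 8

12 → 1 → 6 → 3 → 4 → 9 → 2 → 10 → 5 → 7 → 11 → 8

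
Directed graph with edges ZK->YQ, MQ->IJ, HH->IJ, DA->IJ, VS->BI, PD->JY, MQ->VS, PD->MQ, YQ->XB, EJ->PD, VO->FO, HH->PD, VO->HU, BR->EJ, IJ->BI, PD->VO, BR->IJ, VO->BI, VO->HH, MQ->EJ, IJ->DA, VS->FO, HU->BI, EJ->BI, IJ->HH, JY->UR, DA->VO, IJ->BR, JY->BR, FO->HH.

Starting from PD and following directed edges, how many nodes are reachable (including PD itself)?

14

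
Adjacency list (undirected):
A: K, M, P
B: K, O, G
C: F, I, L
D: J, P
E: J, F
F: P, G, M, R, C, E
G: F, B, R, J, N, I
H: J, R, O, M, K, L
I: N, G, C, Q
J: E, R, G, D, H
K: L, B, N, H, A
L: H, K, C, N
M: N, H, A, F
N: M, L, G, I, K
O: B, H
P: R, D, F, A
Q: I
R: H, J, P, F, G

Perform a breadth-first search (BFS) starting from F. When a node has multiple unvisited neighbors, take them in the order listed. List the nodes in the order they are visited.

F, P, G, M, R, C, E, D, A, B, J, N, I, H, L, K, O, Q

Visit F; enqueue P, G, M, R, C, E → queue [P, G, M, R, C, E]
Visit P; enqueue D, A → queue [G, M, R, C, E, D, A]
Visit G; enqueue B, J, N, I → queue [M, R, C, E, D, A, B, J, N, I]
Visit M; enqueue H → queue [R, C, E, D, A, B, J, N, I, H]
Visit R → queue [C, E, D, A, B, J, N, I, H]
Visit C; enqueue L → queue [E, D, A, B, J, N, I, H, L]
Visit E → queue [D, A, B, J, N, I, H, L]
Visit D → queue [A, B, J, N, I, H, L]
Visit A; enqueue K → queue [B, J, N, I, H, L, K]
Visit B; enqueue O → queue [J, N, I, H, L, K, O]
Visit J → queue [N, I, H, L, K, O]
Visit N → queue [I, H, L, K, O]
Visit I; enqueue Q → queue [H, L, K, O, Q]
Visit H → queue [L, K, O, Q]
Visit L → queue [K, O, Q]
Visit K → queue [O, Q]
Visit O → queue [Q]
Visit Q → queue []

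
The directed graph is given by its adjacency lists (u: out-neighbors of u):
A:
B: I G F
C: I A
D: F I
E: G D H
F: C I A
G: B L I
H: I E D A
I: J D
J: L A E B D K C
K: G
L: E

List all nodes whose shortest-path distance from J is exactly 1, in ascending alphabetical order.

A, B, C, D, E, K, L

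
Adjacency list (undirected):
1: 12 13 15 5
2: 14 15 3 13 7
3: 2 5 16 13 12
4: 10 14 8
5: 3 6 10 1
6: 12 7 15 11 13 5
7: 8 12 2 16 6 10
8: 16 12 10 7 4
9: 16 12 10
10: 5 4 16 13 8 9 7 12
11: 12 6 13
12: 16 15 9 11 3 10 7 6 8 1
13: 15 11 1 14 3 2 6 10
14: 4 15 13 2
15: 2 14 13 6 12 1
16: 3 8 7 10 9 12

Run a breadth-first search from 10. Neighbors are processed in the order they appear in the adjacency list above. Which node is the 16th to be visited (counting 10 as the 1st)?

2

Visit 10; enqueue 5, 4, 16, 13, 8, 9, 7, 12 → queue [5, 4, 16, 13, 8, 9, 7, 12]
Visit 5; enqueue 3, 6, 1 → queue [4, 16, 13, 8, 9, 7, 12, 3, 6, 1]
Visit 4; enqueue 14 → queue [16, 13, 8, 9, 7, 12, 3, 6, 1, 14]
Visit 16 → queue [13, 8, 9, 7, 12, 3, 6, 1, 14]
Visit 13; enqueue 15, 11, 2 → queue [8, 9, 7, 12, 3, 6, 1, 14, 15, 11, 2]
Visit 8 → queue [9, 7, 12, 3, 6, 1, 14, 15, 11, 2]
Visit 9 → queue [7, 12, 3, 6, 1, 14, 15, 11, 2]
Visit 7 → queue [12, 3, 6, 1, 14, 15, 11, 2]
Visit 12 → queue [3, 6, 1, 14, 15, 11, 2]
Visit 3 → queue [6, 1, 14, 15, 11, 2]
Visit 6 → queue [1, 14, 15, 11, 2]
Visit 1 → queue [14, 15, 11, 2]
Visit 14 → queue [15, 11, 2]
Visit 15 → queue [11, 2]
Visit 11 → queue [2]
Visit 2 → queue []

Visit order: 10, 5, 4, 16, 13, 8, 9, 7, 12, 3, 6, 1, 14, 15, 11, 2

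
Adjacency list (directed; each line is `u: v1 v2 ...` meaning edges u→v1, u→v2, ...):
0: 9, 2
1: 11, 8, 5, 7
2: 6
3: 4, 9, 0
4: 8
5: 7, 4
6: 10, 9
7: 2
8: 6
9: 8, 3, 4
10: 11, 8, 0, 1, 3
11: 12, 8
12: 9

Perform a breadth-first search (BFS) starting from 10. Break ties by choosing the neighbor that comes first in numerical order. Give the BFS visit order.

10 -> 0 -> 1 -> 3 -> 8 -> 11 -> 2 -> 9 -> 5 -> 7 -> 4 -> 6 -> 12

Visit 10; enqueue 0, 1, 3, 8, 11 → queue [0, 1, 3, 8, 11]
Visit 0; enqueue 2, 9 → queue [1, 3, 8, 11, 2, 9]
Visit 1; enqueue 5, 7 → queue [3, 8, 11, 2, 9, 5, 7]
Visit 3; enqueue 4 → queue [8, 11, 2, 9, 5, 7, 4]
Visit 8; enqueue 6 → queue [11, 2, 9, 5, 7, 4, 6]
Visit 11; enqueue 12 → queue [2, 9, 5, 7, 4, 6, 12]
Visit 2 → queue [9, 5, 7, 4, 6, 12]
Visit 9 → queue [5, 7, 4, 6, 12]
Visit 5 → queue [7, 4, 6, 12]
Visit 7 → queue [4, 6, 12]
Visit 4 → queue [6, 12]
Visit 6 → queue [12]
Visit 12 → queue []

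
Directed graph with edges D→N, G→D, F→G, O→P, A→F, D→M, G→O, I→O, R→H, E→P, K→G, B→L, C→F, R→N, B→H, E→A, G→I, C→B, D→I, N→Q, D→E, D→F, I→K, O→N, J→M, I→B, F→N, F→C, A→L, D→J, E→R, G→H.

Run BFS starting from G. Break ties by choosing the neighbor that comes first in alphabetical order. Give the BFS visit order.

Visit G; enqueue D, H, I, O → queue [D, H, I, O]
Visit D; enqueue E, F, J, M, N → queue [H, I, O, E, F, J, M, N]
Visit H → queue [I, O, E, F, J, M, N]
Visit I; enqueue B, K → queue [O, E, F, J, M, N, B, K]
Visit O; enqueue P → queue [E, F, J, M, N, B, K, P]
Visit E; enqueue A, R → queue [F, J, M, N, B, K, P, A, R]
Visit F; enqueue C → queue [J, M, N, B, K, P, A, R, C]
Visit J → queue [M, N, B, K, P, A, R, C]
Visit M → queue [N, B, K, P, A, R, C]
Visit N; enqueue Q → queue [B, K, P, A, R, C, Q]
Visit B; enqueue L → queue [K, P, A, R, C, Q, L]
Visit K → queue [P, A, R, C, Q, L]
Visit P → queue [A, R, C, Q, L]
Visit A → queue [R, C, Q, L]
Visit R → queue [C, Q, L]
Visit C → queue [Q, L]
Visit Q → queue [L]
Visit L → queue []

G, D, H, I, O, E, F, J, M, N, B, K, P, A, R, C, Q, L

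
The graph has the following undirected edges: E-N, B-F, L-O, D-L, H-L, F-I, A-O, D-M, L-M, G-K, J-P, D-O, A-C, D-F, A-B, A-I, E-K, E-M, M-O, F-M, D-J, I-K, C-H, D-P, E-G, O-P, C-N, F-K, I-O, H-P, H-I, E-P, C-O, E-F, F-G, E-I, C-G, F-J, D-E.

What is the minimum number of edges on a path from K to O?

2

Level 0: K
Level 1: E, F, G, I
Level 2: A, B, C, D, H, J, M, N, O, P
Level 3: L
O first appears at level 2.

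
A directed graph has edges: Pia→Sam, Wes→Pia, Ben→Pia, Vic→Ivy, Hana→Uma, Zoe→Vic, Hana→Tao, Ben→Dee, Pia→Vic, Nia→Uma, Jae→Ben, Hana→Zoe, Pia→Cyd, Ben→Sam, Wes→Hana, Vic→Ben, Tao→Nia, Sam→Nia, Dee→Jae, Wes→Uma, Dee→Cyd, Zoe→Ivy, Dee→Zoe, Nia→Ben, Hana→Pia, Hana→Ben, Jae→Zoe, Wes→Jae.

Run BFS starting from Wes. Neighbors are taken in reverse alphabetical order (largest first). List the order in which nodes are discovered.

Visit Wes; enqueue Uma, Pia, Jae, Hana → queue [Uma, Pia, Jae, Hana]
Visit Uma → queue [Pia, Jae, Hana]
Visit Pia; enqueue Vic, Sam, Cyd → queue [Jae, Hana, Vic, Sam, Cyd]
Visit Jae; enqueue Zoe, Ben → queue [Hana, Vic, Sam, Cyd, Zoe, Ben]
Visit Hana; enqueue Tao → queue [Vic, Sam, Cyd, Zoe, Ben, Tao]
Visit Vic; enqueue Ivy → queue [Sam, Cyd, Zoe, Ben, Tao, Ivy]
Visit Sam; enqueue Nia → queue [Cyd, Zoe, Ben, Tao, Ivy, Nia]
Visit Cyd → queue [Zoe, Ben, Tao, Ivy, Nia]
Visit Zoe → queue [Ben, Tao, Ivy, Nia]
Visit Ben; enqueue Dee → queue [Tao, Ivy, Nia, Dee]
Visit Tao → queue [Ivy, Nia, Dee]
Visit Ivy → queue [Nia, Dee]
Visit Nia → queue [Dee]
Visit Dee → queue []

Wes → Uma → Pia → Jae → Hana → Vic → Sam → Cyd → Zoe → Ben → Tao → Ivy → Nia → Dee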